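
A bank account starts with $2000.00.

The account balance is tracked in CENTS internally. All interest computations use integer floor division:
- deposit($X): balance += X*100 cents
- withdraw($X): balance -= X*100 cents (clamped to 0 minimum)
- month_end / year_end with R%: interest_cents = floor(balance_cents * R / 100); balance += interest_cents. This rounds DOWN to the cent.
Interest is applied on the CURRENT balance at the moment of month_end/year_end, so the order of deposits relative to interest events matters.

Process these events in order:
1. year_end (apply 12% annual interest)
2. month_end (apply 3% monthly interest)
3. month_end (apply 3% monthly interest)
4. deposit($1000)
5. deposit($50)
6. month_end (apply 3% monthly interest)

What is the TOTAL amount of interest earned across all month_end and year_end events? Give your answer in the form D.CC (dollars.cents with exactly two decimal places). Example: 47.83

After 1 (year_end (apply 12% annual interest)): balance=$2240.00 total_interest=$240.00
After 2 (month_end (apply 3% monthly interest)): balance=$2307.20 total_interest=$307.20
After 3 (month_end (apply 3% monthly interest)): balance=$2376.41 total_interest=$376.41
After 4 (deposit($1000)): balance=$3376.41 total_interest=$376.41
After 5 (deposit($50)): balance=$3426.41 total_interest=$376.41
After 6 (month_end (apply 3% monthly interest)): balance=$3529.20 total_interest=$479.20

Answer: 479.20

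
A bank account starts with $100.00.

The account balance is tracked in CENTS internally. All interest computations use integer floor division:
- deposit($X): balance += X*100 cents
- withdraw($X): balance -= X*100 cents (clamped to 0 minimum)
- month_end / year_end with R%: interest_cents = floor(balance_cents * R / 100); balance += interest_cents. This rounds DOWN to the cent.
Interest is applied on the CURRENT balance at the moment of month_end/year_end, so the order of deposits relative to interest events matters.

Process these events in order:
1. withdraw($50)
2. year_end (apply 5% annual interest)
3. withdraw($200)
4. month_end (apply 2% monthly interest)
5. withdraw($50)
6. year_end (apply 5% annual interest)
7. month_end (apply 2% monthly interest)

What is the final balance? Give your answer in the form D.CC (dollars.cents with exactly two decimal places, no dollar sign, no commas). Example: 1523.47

Answer: 0.00

Derivation:
After 1 (withdraw($50)): balance=$50.00 total_interest=$0.00
After 2 (year_end (apply 5% annual interest)): balance=$52.50 total_interest=$2.50
After 3 (withdraw($200)): balance=$0.00 total_interest=$2.50
After 4 (month_end (apply 2% monthly interest)): balance=$0.00 total_interest=$2.50
After 5 (withdraw($50)): balance=$0.00 total_interest=$2.50
After 6 (year_end (apply 5% annual interest)): balance=$0.00 total_interest=$2.50
After 7 (month_end (apply 2% monthly interest)): balance=$0.00 total_interest=$2.50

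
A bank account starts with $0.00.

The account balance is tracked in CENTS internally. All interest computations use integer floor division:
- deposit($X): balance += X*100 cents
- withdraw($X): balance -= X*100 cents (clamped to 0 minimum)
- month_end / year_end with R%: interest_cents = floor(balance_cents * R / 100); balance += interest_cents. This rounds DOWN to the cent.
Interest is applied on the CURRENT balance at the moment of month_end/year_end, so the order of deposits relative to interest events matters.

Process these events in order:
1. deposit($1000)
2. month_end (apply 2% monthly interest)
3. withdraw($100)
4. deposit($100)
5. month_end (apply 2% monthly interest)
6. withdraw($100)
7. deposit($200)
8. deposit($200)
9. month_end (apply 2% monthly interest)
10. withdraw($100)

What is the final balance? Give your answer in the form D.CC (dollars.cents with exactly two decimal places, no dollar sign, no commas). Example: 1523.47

After 1 (deposit($1000)): balance=$1000.00 total_interest=$0.00
After 2 (month_end (apply 2% monthly interest)): balance=$1020.00 total_interest=$20.00
After 3 (withdraw($100)): balance=$920.00 total_interest=$20.00
After 4 (deposit($100)): balance=$1020.00 total_interest=$20.00
After 5 (month_end (apply 2% monthly interest)): balance=$1040.40 total_interest=$40.40
After 6 (withdraw($100)): balance=$940.40 total_interest=$40.40
After 7 (deposit($200)): balance=$1140.40 total_interest=$40.40
After 8 (deposit($200)): balance=$1340.40 total_interest=$40.40
After 9 (month_end (apply 2% monthly interest)): balance=$1367.20 total_interest=$67.20
After 10 (withdraw($100)): balance=$1267.20 total_interest=$67.20

Answer: 1267.20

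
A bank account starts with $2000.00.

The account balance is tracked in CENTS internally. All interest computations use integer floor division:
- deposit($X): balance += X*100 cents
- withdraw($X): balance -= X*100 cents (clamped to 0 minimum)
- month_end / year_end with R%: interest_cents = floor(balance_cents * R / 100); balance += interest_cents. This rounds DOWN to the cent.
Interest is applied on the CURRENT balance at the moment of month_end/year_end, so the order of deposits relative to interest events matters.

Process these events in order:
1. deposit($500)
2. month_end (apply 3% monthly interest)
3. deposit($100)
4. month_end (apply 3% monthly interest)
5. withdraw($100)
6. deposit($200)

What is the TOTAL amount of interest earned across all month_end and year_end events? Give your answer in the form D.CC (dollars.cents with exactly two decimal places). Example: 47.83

After 1 (deposit($500)): balance=$2500.00 total_interest=$0.00
After 2 (month_end (apply 3% monthly interest)): balance=$2575.00 total_interest=$75.00
After 3 (deposit($100)): balance=$2675.00 total_interest=$75.00
After 4 (month_end (apply 3% monthly interest)): balance=$2755.25 total_interest=$155.25
After 5 (withdraw($100)): balance=$2655.25 total_interest=$155.25
After 6 (deposit($200)): balance=$2855.25 total_interest=$155.25

Answer: 155.25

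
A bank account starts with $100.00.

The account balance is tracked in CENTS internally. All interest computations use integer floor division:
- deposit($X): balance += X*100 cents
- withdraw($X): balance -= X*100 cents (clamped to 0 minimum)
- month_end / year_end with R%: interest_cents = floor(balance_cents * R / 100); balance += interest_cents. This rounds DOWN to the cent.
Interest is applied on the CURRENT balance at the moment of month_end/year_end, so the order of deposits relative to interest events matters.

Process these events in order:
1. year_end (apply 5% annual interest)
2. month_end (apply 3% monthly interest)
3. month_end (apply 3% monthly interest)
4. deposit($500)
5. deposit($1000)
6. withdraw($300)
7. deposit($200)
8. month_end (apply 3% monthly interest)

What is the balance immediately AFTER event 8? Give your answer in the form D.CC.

After 1 (year_end (apply 5% annual interest)): balance=$105.00 total_interest=$5.00
After 2 (month_end (apply 3% monthly interest)): balance=$108.15 total_interest=$8.15
After 3 (month_end (apply 3% monthly interest)): balance=$111.39 total_interest=$11.39
After 4 (deposit($500)): balance=$611.39 total_interest=$11.39
After 5 (deposit($1000)): balance=$1611.39 total_interest=$11.39
After 6 (withdraw($300)): balance=$1311.39 total_interest=$11.39
After 7 (deposit($200)): balance=$1511.39 total_interest=$11.39
After 8 (month_end (apply 3% monthly interest)): balance=$1556.73 total_interest=$56.73

Answer: 1556.73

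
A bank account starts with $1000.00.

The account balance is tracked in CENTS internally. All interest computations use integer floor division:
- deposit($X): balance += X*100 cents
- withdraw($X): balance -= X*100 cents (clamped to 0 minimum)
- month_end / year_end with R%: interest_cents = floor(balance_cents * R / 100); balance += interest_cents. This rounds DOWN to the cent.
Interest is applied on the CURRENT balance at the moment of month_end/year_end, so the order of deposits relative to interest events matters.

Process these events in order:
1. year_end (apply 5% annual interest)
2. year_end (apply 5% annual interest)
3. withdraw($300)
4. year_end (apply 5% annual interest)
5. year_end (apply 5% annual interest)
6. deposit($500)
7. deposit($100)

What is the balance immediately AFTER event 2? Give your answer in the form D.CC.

Answer: 1102.50

Derivation:
After 1 (year_end (apply 5% annual interest)): balance=$1050.00 total_interest=$50.00
After 2 (year_end (apply 5% annual interest)): balance=$1102.50 total_interest=$102.50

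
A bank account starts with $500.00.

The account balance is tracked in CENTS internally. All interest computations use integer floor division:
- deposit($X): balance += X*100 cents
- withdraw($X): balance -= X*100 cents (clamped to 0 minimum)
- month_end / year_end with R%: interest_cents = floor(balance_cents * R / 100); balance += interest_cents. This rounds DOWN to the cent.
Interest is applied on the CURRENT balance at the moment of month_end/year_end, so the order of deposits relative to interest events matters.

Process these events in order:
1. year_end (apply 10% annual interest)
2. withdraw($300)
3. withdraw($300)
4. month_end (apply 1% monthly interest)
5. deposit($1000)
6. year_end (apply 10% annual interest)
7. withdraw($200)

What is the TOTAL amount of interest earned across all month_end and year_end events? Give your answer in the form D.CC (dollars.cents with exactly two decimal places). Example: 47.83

Answer: 150.00

Derivation:
After 1 (year_end (apply 10% annual interest)): balance=$550.00 total_interest=$50.00
After 2 (withdraw($300)): balance=$250.00 total_interest=$50.00
After 3 (withdraw($300)): balance=$0.00 total_interest=$50.00
After 4 (month_end (apply 1% monthly interest)): balance=$0.00 total_interest=$50.00
After 5 (deposit($1000)): balance=$1000.00 total_interest=$50.00
After 6 (year_end (apply 10% annual interest)): balance=$1100.00 total_interest=$150.00
After 7 (withdraw($200)): balance=$900.00 total_interest=$150.00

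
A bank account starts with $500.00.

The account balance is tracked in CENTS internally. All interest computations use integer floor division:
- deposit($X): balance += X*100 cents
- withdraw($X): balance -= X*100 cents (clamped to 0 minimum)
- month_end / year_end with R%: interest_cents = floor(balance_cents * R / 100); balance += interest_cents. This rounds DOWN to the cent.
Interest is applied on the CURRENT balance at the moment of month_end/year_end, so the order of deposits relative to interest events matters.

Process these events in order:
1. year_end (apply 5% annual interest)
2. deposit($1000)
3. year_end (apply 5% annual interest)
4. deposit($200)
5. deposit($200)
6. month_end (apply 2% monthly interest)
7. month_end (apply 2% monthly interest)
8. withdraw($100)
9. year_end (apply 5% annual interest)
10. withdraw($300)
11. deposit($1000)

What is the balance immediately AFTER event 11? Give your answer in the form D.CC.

Answer: 2781.19

Derivation:
After 1 (year_end (apply 5% annual interest)): balance=$525.00 total_interest=$25.00
After 2 (deposit($1000)): balance=$1525.00 total_interest=$25.00
After 3 (year_end (apply 5% annual interest)): balance=$1601.25 total_interest=$101.25
After 4 (deposit($200)): balance=$1801.25 total_interest=$101.25
After 5 (deposit($200)): balance=$2001.25 total_interest=$101.25
After 6 (month_end (apply 2% monthly interest)): balance=$2041.27 total_interest=$141.27
After 7 (month_end (apply 2% monthly interest)): balance=$2082.09 total_interest=$182.09
After 8 (withdraw($100)): balance=$1982.09 total_interest=$182.09
After 9 (year_end (apply 5% annual interest)): balance=$2081.19 total_interest=$281.19
After 10 (withdraw($300)): balance=$1781.19 total_interest=$281.19
After 11 (deposit($1000)): balance=$2781.19 total_interest=$281.19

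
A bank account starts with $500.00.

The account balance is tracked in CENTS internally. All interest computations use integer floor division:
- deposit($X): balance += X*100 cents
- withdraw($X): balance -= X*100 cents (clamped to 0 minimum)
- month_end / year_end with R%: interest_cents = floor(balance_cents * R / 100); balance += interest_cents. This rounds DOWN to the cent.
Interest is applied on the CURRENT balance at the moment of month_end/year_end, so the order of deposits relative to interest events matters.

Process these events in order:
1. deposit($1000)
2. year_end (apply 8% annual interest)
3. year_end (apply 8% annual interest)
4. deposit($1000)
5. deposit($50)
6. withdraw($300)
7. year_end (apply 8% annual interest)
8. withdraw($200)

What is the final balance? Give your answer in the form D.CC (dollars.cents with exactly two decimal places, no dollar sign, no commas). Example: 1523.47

After 1 (deposit($1000)): balance=$1500.00 total_interest=$0.00
After 2 (year_end (apply 8% annual interest)): balance=$1620.00 total_interest=$120.00
After 3 (year_end (apply 8% annual interest)): balance=$1749.60 total_interest=$249.60
After 4 (deposit($1000)): balance=$2749.60 total_interest=$249.60
After 5 (deposit($50)): balance=$2799.60 total_interest=$249.60
After 6 (withdraw($300)): balance=$2499.60 total_interest=$249.60
After 7 (year_end (apply 8% annual interest)): balance=$2699.56 total_interest=$449.56
After 8 (withdraw($200)): balance=$2499.56 total_interest=$449.56

Answer: 2499.56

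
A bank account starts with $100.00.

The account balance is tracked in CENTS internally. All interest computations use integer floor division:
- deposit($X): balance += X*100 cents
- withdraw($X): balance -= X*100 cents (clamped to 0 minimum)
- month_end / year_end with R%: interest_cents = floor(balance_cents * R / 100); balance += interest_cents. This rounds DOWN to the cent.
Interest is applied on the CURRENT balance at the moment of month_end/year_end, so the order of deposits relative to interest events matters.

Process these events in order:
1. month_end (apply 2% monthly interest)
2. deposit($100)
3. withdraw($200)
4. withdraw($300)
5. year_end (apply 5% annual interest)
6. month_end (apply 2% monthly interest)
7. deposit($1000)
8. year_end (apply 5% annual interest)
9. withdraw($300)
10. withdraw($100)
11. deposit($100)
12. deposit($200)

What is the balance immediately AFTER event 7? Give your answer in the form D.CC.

Answer: 1000.00

Derivation:
After 1 (month_end (apply 2% monthly interest)): balance=$102.00 total_interest=$2.00
After 2 (deposit($100)): balance=$202.00 total_interest=$2.00
After 3 (withdraw($200)): balance=$2.00 total_interest=$2.00
After 4 (withdraw($300)): balance=$0.00 total_interest=$2.00
After 5 (year_end (apply 5% annual interest)): balance=$0.00 total_interest=$2.00
After 6 (month_end (apply 2% monthly interest)): balance=$0.00 total_interest=$2.00
After 7 (deposit($1000)): balance=$1000.00 total_interest=$2.00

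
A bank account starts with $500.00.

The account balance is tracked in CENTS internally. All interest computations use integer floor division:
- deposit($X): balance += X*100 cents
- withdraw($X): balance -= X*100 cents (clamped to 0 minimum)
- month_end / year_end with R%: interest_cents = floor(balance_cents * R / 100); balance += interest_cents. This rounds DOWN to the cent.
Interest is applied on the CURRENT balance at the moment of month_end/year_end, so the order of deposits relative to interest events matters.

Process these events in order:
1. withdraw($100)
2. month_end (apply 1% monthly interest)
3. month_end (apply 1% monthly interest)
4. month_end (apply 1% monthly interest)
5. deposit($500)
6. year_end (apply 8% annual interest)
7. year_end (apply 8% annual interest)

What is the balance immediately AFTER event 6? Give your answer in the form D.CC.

After 1 (withdraw($100)): balance=$400.00 total_interest=$0.00
After 2 (month_end (apply 1% monthly interest)): balance=$404.00 total_interest=$4.00
After 3 (month_end (apply 1% monthly interest)): balance=$408.04 total_interest=$8.04
After 4 (month_end (apply 1% monthly interest)): balance=$412.12 total_interest=$12.12
After 5 (deposit($500)): balance=$912.12 total_interest=$12.12
After 6 (year_end (apply 8% annual interest)): balance=$985.08 total_interest=$85.08

Answer: 985.08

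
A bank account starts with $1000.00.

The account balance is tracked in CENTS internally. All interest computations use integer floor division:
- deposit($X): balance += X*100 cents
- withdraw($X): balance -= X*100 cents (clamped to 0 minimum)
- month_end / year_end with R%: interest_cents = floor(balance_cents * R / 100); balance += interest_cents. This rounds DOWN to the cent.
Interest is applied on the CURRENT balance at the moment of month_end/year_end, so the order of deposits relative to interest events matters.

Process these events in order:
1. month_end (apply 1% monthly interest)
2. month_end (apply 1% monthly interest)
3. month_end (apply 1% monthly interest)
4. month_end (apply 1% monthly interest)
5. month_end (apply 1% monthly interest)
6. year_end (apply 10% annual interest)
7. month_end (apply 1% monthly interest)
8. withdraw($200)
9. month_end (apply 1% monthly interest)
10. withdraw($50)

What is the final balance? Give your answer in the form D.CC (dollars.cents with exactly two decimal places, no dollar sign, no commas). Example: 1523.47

Answer: 927.33

Derivation:
After 1 (month_end (apply 1% monthly interest)): balance=$1010.00 total_interest=$10.00
After 2 (month_end (apply 1% monthly interest)): balance=$1020.10 total_interest=$20.10
After 3 (month_end (apply 1% monthly interest)): balance=$1030.30 total_interest=$30.30
After 4 (month_end (apply 1% monthly interest)): balance=$1040.60 total_interest=$40.60
After 5 (month_end (apply 1% monthly interest)): balance=$1051.00 total_interest=$51.00
After 6 (year_end (apply 10% annual interest)): balance=$1156.10 total_interest=$156.10
After 7 (month_end (apply 1% monthly interest)): balance=$1167.66 total_interest=$167.66
After 8 (withdraw($200)): balance=$967.66 total_interest=$167.66
After 9 (month_end (apply 1% monthly interest)): balance=$977.33 total_interest=$177.33
After 10 (withdraw($50)): balance=$927.33 total_interest=$177.33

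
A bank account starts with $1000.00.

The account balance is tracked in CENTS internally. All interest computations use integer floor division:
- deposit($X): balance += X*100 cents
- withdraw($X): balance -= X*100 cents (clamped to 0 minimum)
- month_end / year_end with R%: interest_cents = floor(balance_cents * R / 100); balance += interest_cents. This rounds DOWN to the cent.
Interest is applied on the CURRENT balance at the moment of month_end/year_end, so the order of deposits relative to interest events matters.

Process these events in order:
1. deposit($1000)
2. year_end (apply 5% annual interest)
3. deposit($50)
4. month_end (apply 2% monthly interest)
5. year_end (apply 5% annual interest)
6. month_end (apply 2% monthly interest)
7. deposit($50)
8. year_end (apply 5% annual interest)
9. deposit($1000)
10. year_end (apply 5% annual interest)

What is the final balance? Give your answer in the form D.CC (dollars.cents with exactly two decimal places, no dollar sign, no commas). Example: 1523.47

After 1 (deposit($1000)): balance=$2000.00 total_interest=$0.00
After 2 (year_end (apply 5% annual interest)): balance=$2100.00 total_interest=$100.00
After 3 (deposit($50)): balance=$2150.00 total_interest=$100.00
After 4 (month_end (apply 2% monthly interest)): balance=$2193.00 total_interest=$143.00
After 5 (year_end (apply 5% annual interest)): balance=$2302.65 total_interest=$252.65
After 6 (month_end (apply 2% monthly interest)): balance=$2348.70 total_interest=$298.70
After 7 (deposit($50)): balance=$2398.70 total_interest=$298.70
After 8 (year_end (apply 5% annual interest)): balance=$2518.63 total_interest=$418.63
After 9 (deposit($1000)): balance=$3518.63 total_interest=$418.63
After 10 (year_end (apply 5% annual interest)): balance=$3694.56 total_interest=$594.56

Answer: 3694.56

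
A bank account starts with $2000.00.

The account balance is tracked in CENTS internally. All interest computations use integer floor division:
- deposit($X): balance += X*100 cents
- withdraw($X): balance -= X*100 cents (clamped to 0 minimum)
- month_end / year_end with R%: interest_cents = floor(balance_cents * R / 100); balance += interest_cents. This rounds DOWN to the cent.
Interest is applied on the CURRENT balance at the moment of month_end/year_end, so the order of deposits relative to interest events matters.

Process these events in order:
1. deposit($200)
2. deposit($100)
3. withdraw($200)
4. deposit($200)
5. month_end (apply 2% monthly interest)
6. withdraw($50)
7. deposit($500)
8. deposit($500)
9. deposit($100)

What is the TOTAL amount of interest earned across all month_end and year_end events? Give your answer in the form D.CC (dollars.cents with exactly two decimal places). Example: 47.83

After 1 (deposit($200)): balance=$2200.00 total_interest=$0.00
After 2 (deposit($100)): balance=$2300.00 total_interest=$0.00
After 3 (withdraw($200)): balance=$2100.00 total_interest=$0.00
After 4 (deposit($200)): balance=$2300.00 total_interest=$0.00
After 5 (month_end (apply 2% monthly interest)): balance=$2346.00 total_interest=$46.00
After 6 (withdraw($50)): balance=$2296.00 total_interest=$46.00
After 7 (deposit($500)): balance=$2796.00 total_interest=$46.00
After 8 (deposit($500)): balance=$3296.00 total_interest=$46.00
After 9 (deposit($100)): balance=$3396.00 total_interest=$46.00

Answer: 46.00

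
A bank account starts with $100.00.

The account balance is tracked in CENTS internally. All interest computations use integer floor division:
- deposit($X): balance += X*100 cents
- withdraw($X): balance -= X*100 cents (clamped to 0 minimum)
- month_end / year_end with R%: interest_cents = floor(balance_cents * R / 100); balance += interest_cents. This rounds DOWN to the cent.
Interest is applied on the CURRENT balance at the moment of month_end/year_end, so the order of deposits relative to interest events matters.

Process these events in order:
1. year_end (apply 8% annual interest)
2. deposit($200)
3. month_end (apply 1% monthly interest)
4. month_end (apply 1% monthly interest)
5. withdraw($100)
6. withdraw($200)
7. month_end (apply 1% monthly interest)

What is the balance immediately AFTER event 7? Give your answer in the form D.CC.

Answer: 14.33

Derivation:
After 1 (year_end (apply 8% annual interest)): balance=$108.00 total_interest=$8.00
After 2 (deposit($200)): balance=$308.00 total_interest=$8.00
After 3 (month_end (apply 1% monthly interest)): balance=$311.08 total_interest=$11.08
After 4 (month_end (apply 1% monthly interest)): balance=$314.19 total_interest=$14.19
After 5 (withdraw($100)): balance=$214.19 total_interest=$14.19
After 6 (withdraw($200)): balance=$14.19 total_interest=$14.19
After 7 (month_end (apply 1% monthly interest)): balance=$14.33 total_interest=$14.33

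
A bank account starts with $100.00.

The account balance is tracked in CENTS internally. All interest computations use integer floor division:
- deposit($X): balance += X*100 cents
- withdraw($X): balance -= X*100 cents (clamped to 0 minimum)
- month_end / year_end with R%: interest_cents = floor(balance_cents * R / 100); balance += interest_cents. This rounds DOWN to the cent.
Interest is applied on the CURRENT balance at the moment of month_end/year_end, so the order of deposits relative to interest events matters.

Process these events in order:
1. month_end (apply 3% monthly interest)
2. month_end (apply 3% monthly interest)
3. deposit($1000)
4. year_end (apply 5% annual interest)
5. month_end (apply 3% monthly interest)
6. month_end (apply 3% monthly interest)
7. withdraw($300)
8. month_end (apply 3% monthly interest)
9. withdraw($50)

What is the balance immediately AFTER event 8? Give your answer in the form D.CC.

After 1 (month_end (apply 3% monthly interest)): balance=$103.00 total_interest=$3.00
After 2 (month_end (apply 3% monthly interest)): balance=$106.09 total_interest=$6.09
After 3 (deposit($1000)): balance=$1106.09 total_interest=$6.09
After 4 (year_end (apply 5% annual interest)): balance=$1161.39 total_interest=$61.39
After 5 (month_end (apply 3% monthly interest)): balance=$1196.23 total_interest=$96.23
After 6 (month_end (apply 3% monthly interest)): balance=$1232.11 total_interest=$132.11
After 7 (withdraw($300)): balance=$932.11 total_interest=$132.11
After 8 (month_end (apply 3% monthly interest)): balance=$960.07 total_interest=$160.07

Answer: 960.07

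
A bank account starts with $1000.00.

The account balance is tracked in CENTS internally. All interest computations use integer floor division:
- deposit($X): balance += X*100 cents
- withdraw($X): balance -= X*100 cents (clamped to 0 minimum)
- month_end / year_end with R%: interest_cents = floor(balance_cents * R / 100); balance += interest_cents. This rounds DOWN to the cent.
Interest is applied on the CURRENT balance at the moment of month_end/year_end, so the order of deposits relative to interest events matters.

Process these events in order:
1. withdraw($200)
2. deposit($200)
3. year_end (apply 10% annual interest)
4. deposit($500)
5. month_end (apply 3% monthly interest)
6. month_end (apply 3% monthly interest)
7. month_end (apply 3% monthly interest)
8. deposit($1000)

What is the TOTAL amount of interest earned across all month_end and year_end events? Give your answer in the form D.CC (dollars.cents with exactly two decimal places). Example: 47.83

Answer: 248.36

Derivation:
After 1 (withdraw($200)): balance=$800.00 total_interest=$0.00
After 2 (deposit($200)): balance=$1000.00 total_interest=$0.00
After 3 (year_end (apply 10% annual interest)): balance=$1100.00 total_interest=$100.00
After 4 (deposit($500)): balance=$1600.00 total_interest=$100.00
After 5 (month_end (apply 3% monthly interest)): balance=$1648.00 total_interest=$148.00
After 6 (month_end (apply 3% monthly interest)): balance=$1697.44 total_interest=$197.44
After 7 (month_end (apply 3% monthly interest)): balance=$1748.36 total_interest=$248.36
After 8 (deposit($1000)): balance=$2748.36 total_interest=$248.36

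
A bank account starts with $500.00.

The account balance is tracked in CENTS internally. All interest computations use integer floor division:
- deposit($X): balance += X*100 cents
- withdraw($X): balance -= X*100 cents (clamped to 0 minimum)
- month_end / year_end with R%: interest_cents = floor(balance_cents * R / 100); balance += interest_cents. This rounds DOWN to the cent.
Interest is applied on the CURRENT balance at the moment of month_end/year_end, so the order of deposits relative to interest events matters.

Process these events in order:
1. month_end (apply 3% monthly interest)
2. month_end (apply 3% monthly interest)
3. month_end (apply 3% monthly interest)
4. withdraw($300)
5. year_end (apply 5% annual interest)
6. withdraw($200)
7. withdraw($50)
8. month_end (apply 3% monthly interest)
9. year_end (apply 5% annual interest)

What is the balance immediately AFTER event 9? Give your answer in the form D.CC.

Answer: 9.37

Derivation:
After 1 (month_end (apply 3% monthly interest)): balance=$515.00 total_interest=$15.00
After 2 (month_end (apply 3% monthly interest)): balance=$530.45 total_interest=$30.45
After 3 (month_end (apply 3% monthly interest)): balance=$546.36 total_interest=$46.36
After 4 (withdraw($300)): balance=$246.36 total_interest=$46.36
After 5 (year_end (apply 5% annual interest)): balance=$258.67 total_interest=$58.67
After 6 (withdraw($200)): balance=$58.67 total_interest=$58.67
After 7 (withdraw($50)): balance=$8.67 total_interest=$58.67
After 8 (month_end (apply 3% monthly interest)): balance=$8.93 total_interest=$58.93
After 9 (year_end (apply 5% annual interest)): balance=$9.37 total_interest=$59.37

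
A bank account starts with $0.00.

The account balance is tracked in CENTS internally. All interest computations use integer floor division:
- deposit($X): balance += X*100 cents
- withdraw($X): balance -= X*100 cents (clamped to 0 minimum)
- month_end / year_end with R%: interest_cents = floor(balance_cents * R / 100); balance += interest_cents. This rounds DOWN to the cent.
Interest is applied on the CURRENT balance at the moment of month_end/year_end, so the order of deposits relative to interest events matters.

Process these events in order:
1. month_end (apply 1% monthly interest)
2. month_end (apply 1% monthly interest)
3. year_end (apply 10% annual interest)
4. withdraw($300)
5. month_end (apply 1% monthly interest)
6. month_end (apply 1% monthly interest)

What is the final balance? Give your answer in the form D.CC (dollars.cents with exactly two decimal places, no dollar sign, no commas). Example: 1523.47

After 1 (month_end (apply 1% monthly interest)): balance=$0.00 total_interest=$0.00
After 2 (month_end (apply 1% monthly interest)): balance=$0.00 total_interest=$0.00
After 3 (year_end (apply 10% annual interest)): balance=$0.00 total_interest=$0.00
After 4 (withdraw($300)): balance=$0.00 total_interest=$0.00
After 5 (month_end (apply 1% monthly interest)): balance=$0.00 total_interest=$0.00
After 6 (month_end (apply 1% monthly interest)): balance=$0.00 total_interest=$0.00

Answer: 0.00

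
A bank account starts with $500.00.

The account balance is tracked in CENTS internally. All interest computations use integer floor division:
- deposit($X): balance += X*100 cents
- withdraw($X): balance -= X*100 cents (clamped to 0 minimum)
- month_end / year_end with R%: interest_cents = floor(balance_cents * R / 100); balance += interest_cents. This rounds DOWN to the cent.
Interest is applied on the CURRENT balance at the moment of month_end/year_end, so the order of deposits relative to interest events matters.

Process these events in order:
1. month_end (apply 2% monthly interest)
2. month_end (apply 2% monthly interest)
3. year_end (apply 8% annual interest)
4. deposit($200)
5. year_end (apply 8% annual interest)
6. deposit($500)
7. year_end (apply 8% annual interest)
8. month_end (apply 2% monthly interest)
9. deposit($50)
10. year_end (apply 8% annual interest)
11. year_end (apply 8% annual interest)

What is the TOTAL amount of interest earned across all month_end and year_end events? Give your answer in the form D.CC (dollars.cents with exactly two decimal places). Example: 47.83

After 1 (month_end (apply 2% monthly interest)): balance=$510.00 total_interest=$10.00
After 2 (month_end (apply 2% monthly interest)): balance=$520.20 total_interest=$20.20
After 3 (year_end (apply 8% annual interest)): balance=$561.81 total_interest=$61.81
After 4 (deposit($200)): balance=$761.81 total_interest=$61.81
After 5 (year_end (apply 8% annual interest)): balance=$822.75 total_interest=$122.75
After 6 (deposit($500)): balance=$1322.75 total_interest=$122.75
After 7 (year_end (apply 8% annual interest)): balance=$1428.57 total_interest=$228.57
After 8 (month_end (apply 2% monthly interest)): balance=$1457.14 total_interest=$257.14
After 9 (deposit($50)): balance=$1507.14 total_interest=$257.14
After 10 (year_end (apply 8% annual interest)): balance=$1627.71 total_interest=$377.71
After 11 (year_end (apply 8% annual interest)): balance=$1757.92 total_interest=$507.92

Answer: 507.92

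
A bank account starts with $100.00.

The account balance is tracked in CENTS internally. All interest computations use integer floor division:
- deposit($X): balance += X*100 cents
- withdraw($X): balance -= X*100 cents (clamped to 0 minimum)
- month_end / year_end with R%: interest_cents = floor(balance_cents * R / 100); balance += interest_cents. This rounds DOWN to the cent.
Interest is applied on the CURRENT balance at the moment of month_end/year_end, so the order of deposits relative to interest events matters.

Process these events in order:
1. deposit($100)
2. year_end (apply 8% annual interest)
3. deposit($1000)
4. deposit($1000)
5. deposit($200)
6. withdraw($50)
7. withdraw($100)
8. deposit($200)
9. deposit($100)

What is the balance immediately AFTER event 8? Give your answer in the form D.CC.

After 1 (deposit($100)): balance=$200.00 total_interest=$0.00
After 2 (year_end (apply 8% annual interest)): balance=$216.00 total_interest=$16.00
After 3 (deposit($1000)): balance=$1216.00 total_interest=$16.00
After 4 (deposit($1000)): balance=$2216.00 total_interest=$16.00
After 5 (deposit($200)): balance=$2416.00 total_interest=$16.00
After 6 (withdraw($50)): balance=$2366.00 total_interest=$16.00
After 7 (withdraw($100)): balance=$2266.00 total_interest=$16.00
After 8 (deposit($200)): balance=$2466.00 total_interest=$16.00

Answer: 2466.00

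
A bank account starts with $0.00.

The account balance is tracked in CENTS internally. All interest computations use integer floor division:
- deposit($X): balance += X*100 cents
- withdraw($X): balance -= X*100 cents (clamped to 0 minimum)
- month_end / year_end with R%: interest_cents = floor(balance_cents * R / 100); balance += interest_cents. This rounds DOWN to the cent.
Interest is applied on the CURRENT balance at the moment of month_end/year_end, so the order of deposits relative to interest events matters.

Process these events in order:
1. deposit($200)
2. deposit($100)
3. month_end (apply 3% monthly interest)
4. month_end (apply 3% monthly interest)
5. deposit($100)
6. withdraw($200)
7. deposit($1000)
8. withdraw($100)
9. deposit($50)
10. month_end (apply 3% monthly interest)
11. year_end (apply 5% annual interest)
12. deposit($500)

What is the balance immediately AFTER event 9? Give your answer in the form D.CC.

Answer: 1168.27

Derivation:
After 1 (deposit($200)): balance=$200.00 total_interest=$0.00
After 2 (deposit($100)): balance=$300.00 total_interest=$0.00
After 3 (month_end (apply 3% monthly interest)): balance=$309.00 total_interest=$9.00
After 4 (month_end (apply 3% monthly interest)): balance=$318.27 total_interest=$18.27
After 5 (deposit($100)): balance=$418.27 total_interest=$18.27
After 6 (withdraw($200)): balance=$218.27 total_interest=$18.27
After 7 (deposit($1000)): balance=$1218.27 total_interest=$18.27
After 8 (withdraw($100)): balance=$1118.27 total_interest=$18.27
After 9 (deposit($50)): balance=$1168.27 total_interest=$18.27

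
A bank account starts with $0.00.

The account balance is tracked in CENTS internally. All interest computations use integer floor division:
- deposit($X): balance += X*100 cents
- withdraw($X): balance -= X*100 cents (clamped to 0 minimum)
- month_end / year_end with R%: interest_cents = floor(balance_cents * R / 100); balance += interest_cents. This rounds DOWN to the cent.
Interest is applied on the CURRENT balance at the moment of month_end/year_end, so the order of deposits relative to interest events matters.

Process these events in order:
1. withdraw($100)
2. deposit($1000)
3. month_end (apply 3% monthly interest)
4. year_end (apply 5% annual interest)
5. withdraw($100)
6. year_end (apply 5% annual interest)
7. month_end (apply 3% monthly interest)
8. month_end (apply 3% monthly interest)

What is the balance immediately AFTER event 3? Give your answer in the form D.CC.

Answer: 1030.00

Derivation:
After 1 (withdraw($100)): balance=$0.00 total_interest=$0.00
After 2 (deposit($1000)): balance=$1000.00 total_interest=$0.00
After 3 (month_end (apply 3% monthly interest)): balance=$1030.00 total_interest=$30.00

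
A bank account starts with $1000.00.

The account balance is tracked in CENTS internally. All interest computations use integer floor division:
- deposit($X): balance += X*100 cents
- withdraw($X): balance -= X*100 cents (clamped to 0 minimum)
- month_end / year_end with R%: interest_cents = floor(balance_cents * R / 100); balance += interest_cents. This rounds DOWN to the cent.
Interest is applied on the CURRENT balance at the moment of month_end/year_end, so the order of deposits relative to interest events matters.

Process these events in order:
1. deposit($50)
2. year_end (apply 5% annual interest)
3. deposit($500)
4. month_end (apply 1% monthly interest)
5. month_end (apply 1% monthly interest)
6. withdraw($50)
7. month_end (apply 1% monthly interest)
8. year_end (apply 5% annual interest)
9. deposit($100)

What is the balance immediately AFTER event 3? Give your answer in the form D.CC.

After 1 (deposit($50)): balance=$1050.00 total_interest=$0.00
After 2 (year_end (apply 5% annual interest)): balance=$1102.50 total_interest=$52.50
After 3 (deposit($500)): balance=$1602.50 total_interest=$52.50

Answer: 1602.50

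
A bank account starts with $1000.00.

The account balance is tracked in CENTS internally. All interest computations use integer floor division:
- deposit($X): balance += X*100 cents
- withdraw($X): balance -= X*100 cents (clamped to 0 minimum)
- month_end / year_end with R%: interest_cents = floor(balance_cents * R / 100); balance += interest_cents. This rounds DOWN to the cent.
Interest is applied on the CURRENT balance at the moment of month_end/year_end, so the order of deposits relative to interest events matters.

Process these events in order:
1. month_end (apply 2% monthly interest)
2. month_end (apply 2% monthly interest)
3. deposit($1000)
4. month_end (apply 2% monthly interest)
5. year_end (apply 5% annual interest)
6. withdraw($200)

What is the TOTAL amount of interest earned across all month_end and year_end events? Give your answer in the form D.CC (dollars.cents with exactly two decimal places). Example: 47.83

After 1 (month_end (apply 2% monthly interest)): balance=$1020.00 total_interest=$20.00
After 2 (month_end (apply 2% monthly interest)): balance=$1040.40 total_interest=$40.40
After 3 (deposit($1000)): balance=$2040.40 total_interest=$40.40
After 4 (month_end (apply 2% monthly interest)): balance=$2081.20 total_interest=$81.20
After 5 (year_end (apply 5% annual interest)): balance=$2185.26 total_interest=$185.26
After 6 (withdraw($200)): balance=$1985.26 total_interest=$185.26

Answer: 185.26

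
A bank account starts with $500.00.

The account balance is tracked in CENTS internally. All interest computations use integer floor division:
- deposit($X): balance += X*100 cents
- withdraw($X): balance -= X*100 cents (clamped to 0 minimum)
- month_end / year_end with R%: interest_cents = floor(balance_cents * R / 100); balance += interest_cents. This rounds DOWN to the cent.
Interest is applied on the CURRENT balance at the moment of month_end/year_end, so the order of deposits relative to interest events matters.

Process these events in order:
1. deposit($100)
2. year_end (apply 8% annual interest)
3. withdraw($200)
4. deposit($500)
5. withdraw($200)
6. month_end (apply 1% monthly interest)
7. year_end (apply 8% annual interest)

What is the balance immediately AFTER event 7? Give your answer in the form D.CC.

Answer: 815.91

Derivation:
After 1 (deposit($100)): balance=$600.00 total_interest=$0.00
After 2 (year_end (apply 8% annual interest)): balance=$648.00 total_interest=$48.00
After 3 (withdraw($200)): balance=$448.00 total_interest=$48.00
After 4 (deposit($500)): balance=$948.00 total_interest=$48.00
After 5 (withdraw($200)): balance=$748.00 total_interest=$48.00
After 6 (month_end (apply 1% monthly interest)): balance=$755.48 total_interest=$55.48
After 7 (year_end (apply 8% annual interest)): balance=$815.91 total_interest=$115.91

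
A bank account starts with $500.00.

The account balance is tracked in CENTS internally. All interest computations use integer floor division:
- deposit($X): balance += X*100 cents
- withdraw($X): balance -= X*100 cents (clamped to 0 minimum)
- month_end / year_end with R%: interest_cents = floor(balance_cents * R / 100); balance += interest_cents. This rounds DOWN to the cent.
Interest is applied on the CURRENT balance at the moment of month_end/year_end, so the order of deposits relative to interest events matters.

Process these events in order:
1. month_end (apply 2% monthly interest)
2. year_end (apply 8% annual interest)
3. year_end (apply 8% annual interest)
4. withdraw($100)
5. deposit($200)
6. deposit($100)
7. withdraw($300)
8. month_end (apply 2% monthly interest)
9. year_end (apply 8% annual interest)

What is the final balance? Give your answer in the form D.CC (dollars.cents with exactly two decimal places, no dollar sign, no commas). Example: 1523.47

Answer: 545.13

Derivation:
After 1 (month_end (apply 2% monthly interest)): balance=$510.00 total_interest=$10.00
After 2 (year_end (apply 8% annual interest)): balance=$550.80 total_interest=$50.80
After 3 (year_end (apply 8% annual interest)): balance=$594.86 total_interest=$94.86
After 4 (withdraw($100)): balance=$494.86 total_interest=$94.86
After 5 (deposit($200)): balance=$694.86 total_interest=$94.86
After 6 (deposit($100)): balance=$794.86 total_interest=$94.86
After 7 (withdraw($300)): balance=$494.86 total_interest=$94.86
After 8 (month_end (apply 2% monthly interest)): balance=$504.75 total_interest=$104.75
After 9 (year_end (apply 8% annual interest)): balance=$545.13 total_interest=$145.13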